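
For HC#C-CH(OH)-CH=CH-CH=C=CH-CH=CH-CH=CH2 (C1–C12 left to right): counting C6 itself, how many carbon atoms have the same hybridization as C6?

C6 is sp2 (one π bond).
C1: sp
C2: sp
C3: sp3
C4: sp2 ✓
C5: sp2 ✓
C6: sp2 ✓
C7: sp
C8: sp2 ✓
C9: sp2 ✓
C10: sp2 ✓
C11: sp2 ✓
C12: sp2 ✓
8 carbons are sp2.

8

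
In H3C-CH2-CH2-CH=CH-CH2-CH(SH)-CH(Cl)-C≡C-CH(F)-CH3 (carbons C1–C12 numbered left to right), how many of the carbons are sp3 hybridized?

8

C1: sp3 ✓
C2: sp3 ✓
C3: sp3 ✓
C4: sp2
C5: sp2
C6: sp3 ✓
C7: sp3 ✓
C8: sp3 ✓
C9: sp
C10: sp
C11: sp3 ✓
C12: sp3 ✓
C1, C2, C3, C6, C7, C8, C11, C12 → 8 sp3 carbons.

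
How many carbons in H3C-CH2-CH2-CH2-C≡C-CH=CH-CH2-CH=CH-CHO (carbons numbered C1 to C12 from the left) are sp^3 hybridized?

C1: sp3 ✓
C2: sp3 ✓
C3: sp3 ✓
C4: sp3 ✓
C5: sp
C6: sp
C7: sp2
C8: sp2
C9: sp3 ✓
C10: sp2
C11: sp2
C12: sp2
C1, C2, C3, C4, C9 → 5 sp3 carbons.

5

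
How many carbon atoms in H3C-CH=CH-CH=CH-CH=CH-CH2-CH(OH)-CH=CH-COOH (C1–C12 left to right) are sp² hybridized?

9

C1: sp3
C2: sp2 ✓
C3: sp2 ✓
C4: sp2 ✓
C5: sp2 ✓
C6: sp2 ✓
C7: sp2 ✓
C8: sp3
C9: sp3
C10: sp2 ✓
C11: sp2 ✓
C12: sp2 ✓
C2, C3, C4, C5, C6, C7, C10, C11, C12 → 9 sp2 carbons.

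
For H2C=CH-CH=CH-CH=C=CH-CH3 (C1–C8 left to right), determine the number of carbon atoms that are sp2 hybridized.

6

C1: sp2 ✓
C2: sp2 ✓
C3: sp2 ✓
C4: sp2 ✓
C5: sp2 ✓
C6: sp
C7: sp2 ✓
C8: sp3
C1, C2, C3, C4, C5, C7 → 6 sp2 carbons.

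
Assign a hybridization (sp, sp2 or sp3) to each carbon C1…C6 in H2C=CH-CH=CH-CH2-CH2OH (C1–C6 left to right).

C1 sp2, C2 sp2, C3 sp2, C4 sp2, C5 sp3, C6 sp3

C1 — 3 σ bonds, plus one π bond. Steric number 3, so sp2.
C2 — 3 σ bonds, plus one π bond. Steric number 3, so sp2.
C3 is sp2: 3 σ bonds, plus one π bond, 3 electron-density regions.
C4 is sp2: 3 σ bonds, plus one π bond, 3 electron-density regions.
C5 (4 σ bonds) has steric number 4: sp3.
C6 carries 4 σ bonds, giving a steric number of 4, so it is sp3.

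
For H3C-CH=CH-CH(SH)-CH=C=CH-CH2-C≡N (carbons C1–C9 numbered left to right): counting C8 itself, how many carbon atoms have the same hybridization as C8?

C8 is sp3 (only σ bonds).
C1: sp3 ✓
C2: sp2
C3: sp2
C4: sp3 ✓
C5: sp2
C6: sp
C7: sp2
C8: sp3 ✓
C9: sp
3 carbons are sp3.

3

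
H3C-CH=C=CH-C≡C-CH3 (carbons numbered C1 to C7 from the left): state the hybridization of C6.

sp

C6 — 2 σ bonds, plus two π bonds. Steric number 2, so sp.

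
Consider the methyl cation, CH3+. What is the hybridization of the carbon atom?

sp2

Three σ bonds to H, empty p orbital → sp2, trigonal planar.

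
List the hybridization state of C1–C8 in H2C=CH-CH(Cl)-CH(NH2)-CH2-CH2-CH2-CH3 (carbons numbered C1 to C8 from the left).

C1: 3 σ bonds, plus one π bond; 3 regions of electron density → sp2.
C2 is sp2: 3 σ bonds, plus one π bond, 3 electron-density regions.
C3 has 4 σ bonds: steric number 4 → sp3.
C4 is sp3: 4 σ bonds, 4 electron-density regions.
C5 (4 σ bonds) has steric number 4: sp3.
C6 is sp3: 4 σ bonds, 4 electron-density regions.
C7 is sp3: 4 σ bonds, 4 electron-density regions.
C8 has 4 σ bonds: steric number 4 → sp3.

C1 sp2, C2 sp2, C3 sp3, C4 sp3, C5 sp3, C6 sp3, C7 sp3, C8 sp3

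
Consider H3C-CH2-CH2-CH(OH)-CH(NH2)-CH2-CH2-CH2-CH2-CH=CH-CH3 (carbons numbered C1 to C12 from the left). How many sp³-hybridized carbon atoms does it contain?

C1: sp3 ✓
C2: sp3 ✓
C3: sp3 ✓
C4: sp3 ✓
C5: sp3 ✓
C6: sp3 ✓
C7: sp3 ✓
C8: sp3 ✓
C9: sp3 ✓
C10: sp2
C11: sp2
C12: sp3 ✓
C1, C2, C3, C4, C5, C6, C7, C8, C9, C12 → 10 sp3 carbons.

10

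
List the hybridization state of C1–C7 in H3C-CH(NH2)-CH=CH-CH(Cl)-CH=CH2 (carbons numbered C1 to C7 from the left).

C1: 4 σ bonds — 4 electron domains, sp3.
C2 (4 σ bonds) has steric number 4: sp3.
C3 carries 3 σ bonds, plus one π bond, giving a steric number of 3, so it is sp2.
C4 has 3 σ bonds, plus one π bond: steric number 3 → sp2.
C5 carries 4 σ bonds, giving a steric number of 4, so it is sp3.
C6 has 3 σ bonds, plus one π bond: steric number 3 → sp2.
C7 — 3 σ bonds, plus one π bond. Steric number 3, so sp2.

C1 sp3, C2 sp3, C3 sp2, C4 sp2, C5 sp3, C6 sp2, C7 sp2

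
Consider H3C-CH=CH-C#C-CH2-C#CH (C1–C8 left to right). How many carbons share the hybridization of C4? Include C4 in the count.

C4 is sp (two π bonds).
C1: sp3
C2: sp2
C3: sp2
C4: sp ✓
C5: sp ✓
C6: sp3
C7: sp ✓
C8: sp ✓
4 carbons are sp.

4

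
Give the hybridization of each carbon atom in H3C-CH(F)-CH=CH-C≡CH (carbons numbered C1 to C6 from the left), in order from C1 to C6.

C1 (4 σ bonds) has steric number 4: sp3.
C2 is sp3: 4 σ bonds, 4 electron-density regions.
C3 is sp2: 3 σ bonds, plus one π bond, 3 electron-density regions.
C4 is sp2: 3 σ bonds, plus one π bond, 3 electron-density regions.
C5 — 2 σ bonds, plus two π bonds. Steric number 2, so sp.
C6: 2 σ bonds, plus two π bonds; 2 regions of electron density → sp.

C1 sp3, C2 sp3, C3 sp2, C4 sp2, C5 sp, C6 sp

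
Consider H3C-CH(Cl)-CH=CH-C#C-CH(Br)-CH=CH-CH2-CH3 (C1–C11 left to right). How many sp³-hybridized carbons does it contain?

5

C1: sp3 ✓
C2: sp3 ✓
C3: sp2
C4: sp2
C5: sp
C6: sp
C7: sp3 ✓
C8: sp2
C9: sp2
C10: sp3 ✓
C11: sp3 ✓
C1, C2, C7, C10, C11 → 5 sp3 carbons.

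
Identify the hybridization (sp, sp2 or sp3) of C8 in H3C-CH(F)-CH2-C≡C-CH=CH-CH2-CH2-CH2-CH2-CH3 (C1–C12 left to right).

C8: 4 σ bonds; 4 regions of electron density → sp3.

sp³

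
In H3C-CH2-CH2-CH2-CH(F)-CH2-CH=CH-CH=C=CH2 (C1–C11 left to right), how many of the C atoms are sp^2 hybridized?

4

C1: sp3
C2: sp3
C3: sp3
C4: sp3
C5: sp3
C6: sp3
C7: sp2 ✓
C8: sp2 ✓
C9: sp2 ✓
C10: sp
C11: sp2 ✓
C7, C8, C9, C11 → 4 sp2 carbons.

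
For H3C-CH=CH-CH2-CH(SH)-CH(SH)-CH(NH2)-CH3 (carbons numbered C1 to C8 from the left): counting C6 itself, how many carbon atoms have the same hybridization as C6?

C6 is sp3 (only σ bonds).
C1: sp3 ✓
C2: sp2
C3: sp2
C4: sp3 ✓
C5: sp3 ✓
C6: sp3 ✓
C7: sp3 ✓
C8: sp3 ✓
6 carbons are sp3.

6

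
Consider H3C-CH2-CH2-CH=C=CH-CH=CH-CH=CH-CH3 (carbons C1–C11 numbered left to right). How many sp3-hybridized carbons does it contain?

4

C1: sp3 ✓
C2: sp3 ✓
C3: sp3 ✓
C4: sp2
C5: sp
C6: sp2
C7: sp2
C8: sp2
C9: sp2
C10: sp2
C11: sp3 ✓
C1, C2, C3, C11 → 4 sp3 carbons.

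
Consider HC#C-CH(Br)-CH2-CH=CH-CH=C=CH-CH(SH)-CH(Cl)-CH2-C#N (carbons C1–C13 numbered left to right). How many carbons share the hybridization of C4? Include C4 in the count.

C4 is sp3 (only σ bonds).
C1: sp
C2: sp
C3: sp3 ✓
C4: sp3 ✓
C5: sp2
C6: sp2
C7: sp2
C8: sp
C9: sp2
C10: sp3 ✓
C11: sp3 ✓
C12: sp3 ✓
C13: sp
5 carbons are sp3.

5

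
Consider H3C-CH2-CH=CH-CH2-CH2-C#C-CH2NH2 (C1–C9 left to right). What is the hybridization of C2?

C2: 4 σ bonds; 4 regions of electron density → sp3.

sp3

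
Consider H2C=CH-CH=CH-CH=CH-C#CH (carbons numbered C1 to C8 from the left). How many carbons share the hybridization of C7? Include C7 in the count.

C7 is sp (two π bonds).
C1: sp2
C2: sp2
C3: sp2
C4: sp2
C5: sp2
C6: sp2
C7: sp ✓
C8: sp ✓
2 carbons are sp.

2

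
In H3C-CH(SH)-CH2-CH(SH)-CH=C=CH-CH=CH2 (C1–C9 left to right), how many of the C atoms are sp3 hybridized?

C1: sp3 ✓
C2: sp3 ✓
C3: sp3 ✓
C4: sp3 ✓
C5: sp2
C6: sp
C7: sp2
C8: sp2
C9: sp2
C1, C2, C3, C4 → 4 sp3 carbons.

4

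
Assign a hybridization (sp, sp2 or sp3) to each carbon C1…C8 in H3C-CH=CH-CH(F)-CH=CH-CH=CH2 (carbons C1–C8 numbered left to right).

C1: 4 σ bonds; 4 regions of electron density → sp3.
C2 is sp2: 3 σ bonds, plus one π bond, 3 electron-density regions.
C3 — 3 σ bonds, plus one π bond. Steric number 3, so sp2.
C4: 4 σ bonds — 4 electron domains, sp3.
C5 (3 σ bonds, plus one π bond) has steric number 3: sp2.
C6 — 3 σ bonds, plus one π bond. Steric number 3, so sp2.
C7 has 3 σ bonds, plus one π bond: steric number 3 → sp2.
C8 has 3 σ bonds, plus one π bond: steric number 3 → sp2.

C1 sp3, C2 sp2, C3 sp2, C4 sp3, C5 sp2, C6 sp2, C7 sp2, C8 sp2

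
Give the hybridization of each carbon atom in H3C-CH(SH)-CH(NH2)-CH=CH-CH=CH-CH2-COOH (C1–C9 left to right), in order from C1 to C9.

C1 is sp3: 4 σ bonds, 4 electron-density regions.
C2 is sp3: 4 σ bonds, 4 electron-density regions.
C3 has 4 σ bonds: steric number 4 → sp3.
C4: 3 σ bonds, plus one π bond; 3 regions of electron density → sp2.
C5 carries 3 σ bonds, plus one π bond, giving a steric number of 3, so it is sp2.
C6 has 3 σ bonds, plus one π bond: steric number 3 → sp2.
C7 (3 σ bonds, plus one π bond) has steric number 3: sp2.
C8: 4 σ bonds — 4 electron domains, sp3.
C9: 3 σ bonds, plus one π bond — 3 electron domains, sp2.

C1 sp3, C2 sp3, C3 sp3, C4 sp2, C5 sp2, C6 sp2, C7 sp2, C8 sp3, C9 sp2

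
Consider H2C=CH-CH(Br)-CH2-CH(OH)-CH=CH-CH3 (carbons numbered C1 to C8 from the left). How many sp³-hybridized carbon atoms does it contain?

4

C1: sp2
C2: sp2
C3: sp3 ✓
C4: sp3 ✓
C5: sp3 ✓
C6: sp2
C7: sp2
C8: sp3 ✓
C3, C4, C5, C8 → 4 sp3 carbons.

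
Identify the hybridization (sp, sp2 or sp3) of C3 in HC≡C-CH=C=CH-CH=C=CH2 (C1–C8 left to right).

sp^2

C3 (3 σ bonds, plus one π bond) has steric number 3: sp2.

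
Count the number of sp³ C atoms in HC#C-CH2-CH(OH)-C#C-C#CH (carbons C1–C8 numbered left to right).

2

C1: sp
C2: sp
C3: sp3 ✓
C4: sp3 ✓
C5: sp
C6: sp
C7: sp
C8: sp
C3, C4 → 2 sp3 carbons.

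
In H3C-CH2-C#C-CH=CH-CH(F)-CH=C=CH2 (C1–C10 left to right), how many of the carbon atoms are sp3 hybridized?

C1: sp3 ✓
C2: sp3 ✓
C3: sp
C4: sp
C5: sp2
C6: sp2
C7: sp3 ✓
C8: sp2
C9: sp
C10: sp2
C1, C2, C7 → 3 sp3 carbons.

3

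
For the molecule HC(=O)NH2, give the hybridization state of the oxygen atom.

The oxygen atom has 1 σ bond and 2 lone pairs, plus one π bond: steric number 3 → sp2.

sp^2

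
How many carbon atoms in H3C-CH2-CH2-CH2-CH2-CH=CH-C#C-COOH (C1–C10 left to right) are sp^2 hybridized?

C1: sp3
C2: sp3
C3: sp3
C4: sp3
C5: sp3
C6: sp2 ✓
C7: sp2 ✓
C8: sp
C9: sp
C10: sp2 ✓
C6, C7, C10 → 3 sp2 carbons.

3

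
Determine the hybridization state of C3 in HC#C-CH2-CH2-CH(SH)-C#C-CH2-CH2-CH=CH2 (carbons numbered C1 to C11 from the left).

C3: 4 σ bonds — 4 electron domains, sp3.

sp³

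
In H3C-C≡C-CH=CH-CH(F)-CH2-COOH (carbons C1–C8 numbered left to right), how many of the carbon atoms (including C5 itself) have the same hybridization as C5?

C5 is sp2 (one π bond).
C1: sp3
C2: sp
C3: sp
C4: sp2 ✓
C5: sp2 ✓
C6: sp3
C7: sp3
C8: sp2 ✓
3 carbons are sp2.

3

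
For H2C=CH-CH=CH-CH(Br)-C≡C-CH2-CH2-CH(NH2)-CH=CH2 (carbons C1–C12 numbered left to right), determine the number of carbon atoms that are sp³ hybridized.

C1: sp2
C2: sp2
C3: sp2
C4: sp2
C5: sp3 ✓
C6: sp
C7: sp
C8: sp3 ✓
C9: sp3 ✓
C10: sp3 ✓
C11: sp2
C12: sp2
C5, C8, C9, C10 → 4 sp3 carbons.

4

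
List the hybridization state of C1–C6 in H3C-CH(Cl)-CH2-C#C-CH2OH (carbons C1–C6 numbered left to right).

C1 has 4 σ bonds: steric number 4 → sp3.
C2: 4 σ bonds; 4 regions of electron density → sp3.
C3: 4 σ bonds — 4 electron domains, sp3.
C4: 2 σ bonds, plus two π bonds; 2 regions of electron density → sp.
C5 is sp: 2 σ bonds, plus two π bonds, 2 electron-density regions.
C6 — 4 σ bonds. Steric number 4, so sp3.

C1 sp3, C2 sp3, C3 sp3, C4 sp, C5 sp, C6 sp3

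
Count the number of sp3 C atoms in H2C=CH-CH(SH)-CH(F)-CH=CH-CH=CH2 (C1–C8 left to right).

C1: sp2
C2: sp2
C3: sp3 ✓
C4: sp3 ✓
C5: sp2
C6: sp2
C7: sp2
C8: sp2
C3, C4 → 2 sp3 carbons.

2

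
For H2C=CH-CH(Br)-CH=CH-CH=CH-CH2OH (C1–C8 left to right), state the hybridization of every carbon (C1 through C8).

C1 (3 σ bonds, plus one π bond) has steric number 3: sp2.
C2 has 3 σ bonds, plus one π bond: steric number 3 → sp2.
C3 has 4 σ bonds: steric number 4 → sp3.
C4 — 3 σ bonds, plus one π bond. Steric number 3, so sp2.
C5 (3 σ bonds, plus one π bond) has steric number 3: sp2.
C6: 3 σ bonds, plus one π bond — 3 electron domains, sp2.
C7 (3 σ bonds, plus one π bond) has steric number 3: sp2.
C8: 4 σ bonds — 4 electron domains, sp3.

C1 sp2, C2 sp2, C3 sp3, C4 sp2, C5 sp2, C6 sp2, C7 sp2, C8 sp3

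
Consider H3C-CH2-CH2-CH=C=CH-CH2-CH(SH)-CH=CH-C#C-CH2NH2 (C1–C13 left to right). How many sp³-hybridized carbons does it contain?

6

C1: sp3 ✓
C2: sp3 ✓
C3: sp3 ✓
C4: sp2
C5: sp
C6: sp2
C7: sp3 ✓
C8: sp3 ✓
C9: sp2
C10: sp2
C11: sp
C12: sp
C13: sp3 ✓
C1, C2, C3, C7, C8, C13 → 6 sp3 carbons.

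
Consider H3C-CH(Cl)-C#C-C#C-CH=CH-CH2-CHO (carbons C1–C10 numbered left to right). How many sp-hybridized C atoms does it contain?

4

C1: sp3
C2: sp3
C3: sp ✓
C4: sp ✓
C5: sp ✓
C6: sp ✓
C7: sp2
C8: sp2
C9: sp3
C10: sp2
C3, C4, C5, C6 → 4 sp carbons.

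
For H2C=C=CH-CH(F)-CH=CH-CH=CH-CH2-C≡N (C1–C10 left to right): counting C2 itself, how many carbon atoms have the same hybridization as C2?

2

C2 is sp (two π bonds).
C1: sp2
C2: sp ✓
C3: sp2
C4: sp3
C5: sp2
C6: sp2
C7: sp2
C8: sp2
C9: sp3
C10: sp ✓
2 carbons are sp.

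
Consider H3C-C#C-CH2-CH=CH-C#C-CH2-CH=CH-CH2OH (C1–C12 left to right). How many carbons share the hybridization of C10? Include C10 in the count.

4

C10 is sp2 (one π bond).
C1: sp3
C2: sp
C3: sp
C4: sp3
C5: sp2 ✓
C6: sp2 ✓
C7: sp
C8: sp
C9: sp3
C10: sp2 ✓
C11: sp2 ✓
C12: sp3
4 carbons are sp2.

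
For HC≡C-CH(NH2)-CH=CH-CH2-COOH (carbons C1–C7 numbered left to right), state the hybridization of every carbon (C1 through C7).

C1 sp, C2 sp, C3 sp3, C4 sp2, C5 sp2, C6 sp3, C7 sp2

C1 is sp: 2 σ bonds, plus two π bonds, 2 electron-density regions.
C2 (2 σ bonds, plus two π bonds) has steric number 2: sp.
C3 carries 4 σ bonds, giving a steric number of 4, so it is sp3.
C4: 3 σ bonds, plus one π bond; 3 regions of electron density → sp2.
C5 (3 σ bonds, plus one π bond) has steric number 3: sp2.
C6: 4 σ bonds; 4 regions of electron density → sp3.
C7 — 3 σ bonds, plus one π bond. Steric number 3, so sp2.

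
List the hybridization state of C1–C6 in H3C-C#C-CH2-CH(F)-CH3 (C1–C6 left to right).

C1 has 4 σ bonds: steric number 4 → sp3.
C2: 2 σ bonds, plus two π bonds — 2 electron domains, sp.
C3: 2 σ bonds, plus two π bonds; 2 regions of electron density → sp.
C4 — 4 σ bonds. Steric number 4, so sp3.
C5: 4 σ bonds; 4 regions of electron density → sp3.
C6 carries 4 σ bonds, giving a steric number of 4, so it is sp3.

C1 sp3, C2 sp, C3 sp, C4 sp3, C5 sp3, C6 sp3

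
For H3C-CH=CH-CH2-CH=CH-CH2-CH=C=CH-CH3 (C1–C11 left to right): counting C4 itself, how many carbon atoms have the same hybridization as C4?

4

C4 is sp3 (only σ bonds).
C1: sp3 ✓
C2: sp2
C3: sp2
C4: sp3 ✓
C5: sp2
C6: sp2
C7: sp3 ✓
C8: sp2
C9: sp
C10: sp2
C11: sp3 ✓
4 carbons are sp3.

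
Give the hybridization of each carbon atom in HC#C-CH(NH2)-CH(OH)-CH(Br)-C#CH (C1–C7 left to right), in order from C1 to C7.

C1: 2 σ bonds, plus two π bonds; 2 regions of electron density → sp.
C2: 2 σ bonds, plus two π bonds — 2 electron domains, sp.
C3 — 4 σ bonds. Steric number 4, so sp3.
C4 has 4 σ bonds: steric number 4 → sp3.
C5: 4 σ bonds — 4 electron domains, sp3.
C6 carries 2 σ bonds, plus two π bonds, giving a steric number of 2, so it is sp.
C7 — 2 σ bonds, plus two π bonds. Steric number 2, so sp.

C1 sp, C2 sp, C3 sp3, C4 sp3, C5 sp3, C6 sp, C7 sp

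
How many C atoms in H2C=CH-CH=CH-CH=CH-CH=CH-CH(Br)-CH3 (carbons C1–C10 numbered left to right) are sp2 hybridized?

8

C1: sp2 ✓
C2: sp2 ✓
C3: sp2 ✓
C4: sp2 ✓
C5: sp2 ✓
C6: sp2 ✓
C7: sp2 ✓
C8: sp2 ✓
C9: sp3
C10: sp3
C1, C2, C3, C4, C5, C6, C7, C8 → 8 sp2 carbons.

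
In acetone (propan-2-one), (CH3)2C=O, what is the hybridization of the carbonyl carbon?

sp²

The carbonyl carbon — 3 σ bonds, plus one π bond. Steric number 3, so sp2.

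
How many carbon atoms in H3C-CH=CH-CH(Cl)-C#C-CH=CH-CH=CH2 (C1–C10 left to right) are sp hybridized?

C1: sp3
C2: sp2
C3: sp2
C4: sp3
C5: sp ✓
C6: sp ✓
C7: sp2
C8: sp2
C9: sp2
C10: sp2
C5, C6 → 2 sp carbons.

2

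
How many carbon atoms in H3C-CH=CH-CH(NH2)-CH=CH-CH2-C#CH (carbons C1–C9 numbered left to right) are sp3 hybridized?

3

C1: sp3 ✓
C2: sp2
C3: sp2
C4: sp3 ✓
C5: sp2
C6: sp2
C7: sp3 ✓
C8: sp
C9: sp
C1, C4, C7 → 3 sp3 carbons.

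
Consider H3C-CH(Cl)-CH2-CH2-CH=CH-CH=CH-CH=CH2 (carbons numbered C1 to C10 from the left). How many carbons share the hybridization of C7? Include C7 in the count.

C7 is sp2 (one π bond).
C1: sp3
C2: sp3
C3: sp3
C4: sp3
C5: sp2 ✓
C6: sp2 ✓
C7: sp2 ✓
C8: sp2 ✓
C9: sp2 ✓
C10: sp2 ✓
6 carbons are sp2.

6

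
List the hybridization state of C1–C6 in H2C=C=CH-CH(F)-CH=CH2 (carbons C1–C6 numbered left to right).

C1 sp2, C2 sp, C3 sp2, C4 sp3, C5 sp2, C6 sp2

C1 carries 3 σ bonds, plus one π bond, giving a steric number of 3, so it is sp2.
C2 has 2 σ bonds, plus two π bonds: steric number 2 → sp.
C3 is sp2: 3 σ bonds, plus one π bond, 3 electron-density regions.
C4 (4 σ bonds) has steric number 4: sp3.
C5 is sp2: 3 σ bonds, plus one π bond, 3 electron-density regions.
C6 — 3 σ bonds, plus one π bond. Steric number 3, so sp2.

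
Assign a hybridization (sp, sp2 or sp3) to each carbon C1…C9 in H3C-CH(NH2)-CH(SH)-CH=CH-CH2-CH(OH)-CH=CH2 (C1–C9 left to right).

C1 — 4 σ bonds. Steric number 4, so sp3.
C2: 4 σ bonds; 4 regions of electron density → sp3.
C3 carries 4 σ bonds, giving a steric number of 4, so it is sp3.
C4 has 3 σ bonds, plus one π bond: steric number 3 → sp2.
C5: 3 σ bonds, plus one π bond; 3 regions of electron density → sp2.
C6: 4 σ bonds; 4 regions of electron density → sp3.
C7 (4 σ bonds) has steric number 4: sp3.
C8 — 3 σ bonds, plus one π bond. Steric number 3, so sp2.
C9: 3 σ bonds, plus one π bond — 3 electron domains, sp2.

C1 sp3, C2 sp3, C3 sp3, C4 sp2, C5 sp2, C6 sp3, C7 sp3, C8 sp2, C9 sp2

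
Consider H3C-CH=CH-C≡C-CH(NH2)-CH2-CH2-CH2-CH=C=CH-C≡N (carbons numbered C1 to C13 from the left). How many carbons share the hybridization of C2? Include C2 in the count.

4

C2 is sp2 (one π bond).
C1: sp3
C2: sp2 ✓
C3: sp2 ✓
C4: sp
C5: sp
C6: sp3
C7: sp3
C8: sp3
C9: sp3
C10: sp2 ✓
C11: sp
C12: sp2 ✓
C13: sp
4 carbons are sp2.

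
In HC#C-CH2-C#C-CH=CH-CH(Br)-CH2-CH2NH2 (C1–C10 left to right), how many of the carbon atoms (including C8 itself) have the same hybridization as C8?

4

C8 is sp3 (only σ bonds).
C1: sp
C2: sp
C3: sp3 ✓
C4: sp
C5: sp
C6: sp2
C7: sp2
C8: sp3 ✓
C9: sp3 ✓
C10: sp3 ✓
4 carbons are sp3.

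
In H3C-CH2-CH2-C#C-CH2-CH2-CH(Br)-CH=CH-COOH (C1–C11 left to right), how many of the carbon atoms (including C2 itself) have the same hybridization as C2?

C2 is sp3 (only σ bonds).
C1: sp3 ✓
C2: sp3 ✓
C3: sp3 ✓
C4: sp
C5: sp
C6: sp3 ✓
C7: sp3 ✓
C8: sp3 ✓
C9: sp2
C10: sp2
C11: sp2
6 carbons are sp3.

6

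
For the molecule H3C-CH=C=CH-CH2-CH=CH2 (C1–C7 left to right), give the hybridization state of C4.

sp2

C4: 3 σ bonds, plus one π bond — 3 electron domains, sp2.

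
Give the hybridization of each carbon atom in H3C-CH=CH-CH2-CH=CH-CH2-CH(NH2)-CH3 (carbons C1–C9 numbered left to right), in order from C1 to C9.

C1 sp3, C2 sp2, C3 sp2, C4 sp3, C5 sp2, C6 sp2, C7 sp3, C8 sp3, C9 sp3

C1 carries 4 σ bonds, giving a steric number of 4, so it is sp3.
C2 has 3 σ bonds, plus one π bond: steric number 3 → sp2.
C3 (3 σ bonds, plus one π bond) has steric number 3: sp2.
C4 carries 4 σ bonds, giving a steric number of 4, so it is sp3.
C5 carries 3 σ bonds, plus one π bond, giving a steric number of 3, so it is sp2.
C6: 3 σ bonds, plus one π bond — 3 electron domains, sp2.
C7 — 4 σ bonds. Steric number 4, so sp3.
C8 (4 σ bonds) has steric number 4: sp3.
C9 carries 4 σ bonds, giving a steric number of 4, so it is sp3.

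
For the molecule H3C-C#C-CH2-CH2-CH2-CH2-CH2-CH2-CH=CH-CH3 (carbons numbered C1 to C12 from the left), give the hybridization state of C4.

sp^3

C4: 4 σ bonds; 4 regions of electron density → sp3.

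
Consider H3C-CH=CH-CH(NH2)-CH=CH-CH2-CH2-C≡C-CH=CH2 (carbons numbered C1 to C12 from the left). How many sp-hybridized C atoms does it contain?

C1: sp3
C2: sp2
C3: sp2
C4: sp3
C5: sp2
C6: sp2
C7: sp3
C8: sp3
C9: sp ✓
C10: sp ✓
C11: sp2
C12: sp2
C9, C10 → 2 sp carbons.

2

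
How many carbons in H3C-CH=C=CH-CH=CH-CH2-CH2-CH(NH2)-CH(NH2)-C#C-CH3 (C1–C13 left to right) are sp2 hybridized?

4

C1: sp3
C2: sp2 ✓
C3: sp
C4: sp2 ✓
C5: sp2 ✓
C6: sp2 ✓
C7: sp3
C8: sp3
C9: sp3
C10: sp3
C11: sp
C12: sp
C13: sp3
C2, C4, C5, C6 → 4 sp2 carbons.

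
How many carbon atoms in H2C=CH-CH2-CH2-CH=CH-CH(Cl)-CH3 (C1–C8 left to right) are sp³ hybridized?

4

C1: sp2
C2: sp2
C3: sp3 ✓
C4: sp3 ✓
C5: sp2
C6: sp2
C7: sp3 ✓
C8: sp3 ✓
C3, C4, C7, C8 → 4 sp3 carbons.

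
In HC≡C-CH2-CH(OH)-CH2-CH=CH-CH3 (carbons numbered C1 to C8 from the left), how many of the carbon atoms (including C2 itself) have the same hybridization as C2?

C2 is sp (two π bonds).
C1: sp ✓
C2: sp ✓
C3: sp3
C4: sp3
C5: sp3
C6: sp2
C7: sp2
C8: sp3
2 carbons are sp.

2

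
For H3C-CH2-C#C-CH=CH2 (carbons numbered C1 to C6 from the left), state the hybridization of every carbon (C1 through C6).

C1 sp3, C2 sp3, C3 sp, C4 sp, C5 sp2, C6 sp2

C1 is sp3: 4 σ bonds, 4 electron-density regions.
C2: 4 σ bonds — 4 electron domains, sp3.
C3: 2 σ bonds, plus two π bonds; 2 regions of electron density → sp.
C4 carries 2 σ bonds, plus two π bonds, giving a steric number of 2, so it is sp.
C5 — 3 σ bonds, plus one π bond. Steric number 3, so sp2.
C6 — 3 σ bonds, plus one π bond. Steric number 3, so sp2.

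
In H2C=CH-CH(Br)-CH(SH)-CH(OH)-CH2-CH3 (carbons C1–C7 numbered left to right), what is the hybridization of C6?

sp^3

C6: 4 σ bonds — 4 electron domains, sp3.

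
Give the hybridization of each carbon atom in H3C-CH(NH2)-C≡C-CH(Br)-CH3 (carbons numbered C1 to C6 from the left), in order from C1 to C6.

C1 sp3, C2 sp3, C3 sp, C4 sp, C5 sp3, C6 sp3

C1 has 4 σ bonds: steric number 4 → sp3.
C2 has 4 σ bonds: steric number 4 → sp3.
C3 has 2 σ bonds, plus two π bonds: steric number 2 → sp.
C4 (2 σ bonds, plus two π bonds) has steric number 2: sp.
C5 (4 σ bonds) has steric number 4: sp3.
C6 — 4 σ bonds. Steric number 4, so sp3.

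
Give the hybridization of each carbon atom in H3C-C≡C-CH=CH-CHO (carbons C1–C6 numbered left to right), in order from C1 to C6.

C1 (4 σ bonds) has steric number 4: sp3.
C2: 2 σ bonds, plus two π bonds — 2 electron domains, sp.
C3 (2 σ bonds, plus two π bonds) has steric number 2: sp.
C4 carries 3 σ bonds, plus one π bond, giving a steric number of 3, so it is sp2.
C5 (3 σ bonds, plus one π bond) has steric number 3: sp2.
C6 — 3 σ bonds, plus one π bond. Steric number 3, so sp2.

C1 sp3, C2 sp, C3 sp, C4 sp2, C5 sp2, C6 sp2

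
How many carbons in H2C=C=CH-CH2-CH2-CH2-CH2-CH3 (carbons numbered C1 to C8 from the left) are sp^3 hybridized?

C1: sp2
C2: sp
C3: sp2
C4: sp3 ✓
C5: sp3 ✓
C6: sp3 ✓
C7: sp3 ✓
C8: sp3 ✓
C4, C5, C6, C7, C8 → 5 sp3 carbons.

5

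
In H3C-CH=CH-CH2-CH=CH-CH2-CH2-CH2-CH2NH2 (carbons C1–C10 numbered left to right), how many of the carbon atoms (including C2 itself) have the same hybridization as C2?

C2 is sp2 (one π bond).
C1: sp3
C2: sp2 ✓
C3: sp2 ✓
C4: sp3
C5: sp2 ✓
C6: sp2 ✓
C7: sp3
C8: sp3
C9: sp3
C10: sp3
4 carbons are sp2.

4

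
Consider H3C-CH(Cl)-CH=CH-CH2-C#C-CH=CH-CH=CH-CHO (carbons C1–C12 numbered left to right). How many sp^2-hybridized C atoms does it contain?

C1: sp3
C2: sp3
C3: sp2 ✓
C4: sp2 ✓
C5: sp3
C6: sp
C7: sp
C8: sp2 ✓
C9: sp2 ✓
C10: sp2 ✓
C11: sp2 ✓
C12: sp2 ✓
C3, C4, C8, C9, C10, C11, C12 → 7 sp2 carbons.

7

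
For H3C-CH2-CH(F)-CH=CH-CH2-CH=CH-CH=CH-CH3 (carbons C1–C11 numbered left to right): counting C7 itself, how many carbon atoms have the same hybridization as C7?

6

C7 is sp2 (one π bond).
C1: sp3
C2: sp3
C3: sp3
C4: sp2 ✓
C5: sp2 ✓
C6: sp3
C7: sp2 ✓
C8: sp2 ✓
C9: sp2 ✓
C10: sp2 ✓
C11: sp3
6 carbons are sp2.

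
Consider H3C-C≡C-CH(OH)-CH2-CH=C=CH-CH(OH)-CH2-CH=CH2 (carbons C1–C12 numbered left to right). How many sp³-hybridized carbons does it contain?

5

C1: sp3 ✓
C2: sp
C3: sp
C4: sp3 ✓
C5: sp3 ✓
C6: sp2
C7: sp
C8: sp2
C9: sp3 ✓
C10: sp3 ✓
C11: sp2
C12: sp2
C1, C4, C5, C9, C10 → 5 sp3 carbons.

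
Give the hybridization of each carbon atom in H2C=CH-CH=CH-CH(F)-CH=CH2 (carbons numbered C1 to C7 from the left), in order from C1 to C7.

C1 sp2, C2 sp2, C3 sp2, C4 sp2, C5 sp3, C6 sp2, C7 sp2

C1: 3 σ bonds, plus one π bond; 3 regions of electron density → sp2.
C2 is sp2: 3 σ bonds, plus one π bond, 3 electron-density regions.
C3 carries 3 σ bonds, plus one π bond, giving a steric number of 3, so it is sp2.
C4 — 3 σ bonds, plus one π bond. Steric number 3, so sp2.
C5 (4 σ bonds) has steric number 4: sp3.
C6 (3 σ bonds, plus one π bond) has steric number 3: sp2.
C7 — 3 σ bonds, plus one π bond. Steric number 3, so sp2.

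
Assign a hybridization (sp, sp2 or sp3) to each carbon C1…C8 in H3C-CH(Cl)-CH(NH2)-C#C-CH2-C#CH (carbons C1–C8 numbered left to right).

C1 — 4 σ bonds. Steric number 4, so sp3.
C2 — 4 σ bonds. Steric number 4, so sp3.
C3 is sp3: 4 σ bonds, 4 electron-density regions.
C4: 2 σ bonds, plus two π bonds — 2 electron domains, sp.
C5 has 2 σ bonds, plus two π bonds: steric number 2 → sp.
C6 — 4 σ bonds. Steric number 4, so sp3.
C7 — 2 σ bonds, plus two π bonds. Steric number 2, so sp.
C8 carries 2 σ bonds, plus two π bonds, giving a steric number of 2, so it is sp.

C1 sp3, C2 sp3, C3 sp3, C4 sp, C5 sp, C6 sp3, C7 sp, C8 sp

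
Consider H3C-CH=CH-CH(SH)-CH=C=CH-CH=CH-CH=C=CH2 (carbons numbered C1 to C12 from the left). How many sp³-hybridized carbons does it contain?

C1: sp3 ✓
C2: sp2
C3: sp2
C4: sp3 ✓
C5: sp2
C6: sp
C7: sp2
C8: sp2
C9: sp2
C10: sp2
C11: sp
C12: sp2
C1, C4 → 2 sp3 carbons.

2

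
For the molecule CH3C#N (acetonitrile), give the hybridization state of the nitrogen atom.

N has one σ bond and one lone pair: steric number 2 → sp.

sp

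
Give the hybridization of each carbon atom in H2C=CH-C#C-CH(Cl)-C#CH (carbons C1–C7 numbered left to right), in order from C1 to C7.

C1 sp2, C2 sp2, C3 sp, C4 sp, C5 sp3, C6 sp, C7 sp

C1 — 3 σ bonds, plus one π bond. Steric number 3, so sp2.
C2 is sp2: 3 σ bonds, plus one π bond, 3 electron-density regions.
C3 (2 σ bonds, plus two π bonds) has steric number 2: sp.
C4 (2 σ bonds, plus two π bonds) has steric number 2: sp.
C5 is sp3: 4 σ bonds, 4 electron-density regions.
C6: 2 σ bonds, plus two π bonds — 2 electron domains, sp.
C7 (2 σ bonds, plus two π bonds) has steric number 2: sp.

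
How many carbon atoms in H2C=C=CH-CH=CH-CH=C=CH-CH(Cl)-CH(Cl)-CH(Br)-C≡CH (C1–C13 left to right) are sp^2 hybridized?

C1: sp2 ✓
C2: sp
C3: sp2 ✓
C4: sp2 ✓
C5: sp2 ✓
C6: sp2 ✓
C7: sp
C8: sp2 ✓
C9: sp3
C10: sp3
C11: sp3
C12: sp
C13: sp
C1, C3, C4, C5, C6, C8 → 6 sp2 carbons.

6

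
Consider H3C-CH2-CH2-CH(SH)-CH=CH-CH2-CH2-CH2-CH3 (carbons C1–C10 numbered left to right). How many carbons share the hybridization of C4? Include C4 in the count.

C4 is sp3 (only σ bonds).
C1: sp3 ✓
C2: sp3 ✓
C3: sp3 ✓
C4: sp3 ✓
C5: sp2
C6: sp2
C7: sp3 ✓
C8: sp3 ✓
C9: sp3 ✓
C10: sp3 ✓
8 carbons are sp3.

8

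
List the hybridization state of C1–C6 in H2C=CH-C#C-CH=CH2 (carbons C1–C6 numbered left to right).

C1 sp2, C2 sp2, C3 sp, C4 sp, C5 sp2, C6 sp2

C1 — 3 σ bonds, plus one π bond. Steric number 3, so sp2.
C2 has 3 σ bonds, plus one π bond: steric number 3 → sp2.
C3: 2 σ bonds, plus two π bonds — 2 electron domains, sp.
C4 has 2 σ bonds, plus two π bonds: steric number 2 → sp.
C5 — 3 σ bonds, plus one π bond. Steric number 3, so sp2.
C6 is sp2: 3 σ bonds, plus one π bond, 3 electron-density regions.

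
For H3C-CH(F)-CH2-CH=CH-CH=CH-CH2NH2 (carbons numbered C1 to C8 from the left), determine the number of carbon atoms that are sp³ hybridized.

C1: sp3 ✓
C2: sp3 ✓
C3: sp3 ✓
C4: sp2
C5: sp2
C6: sp2
C7: sp2
C8: sp3 ✓
C1, C2, C3, C8 → 4 sp3 carbons.

4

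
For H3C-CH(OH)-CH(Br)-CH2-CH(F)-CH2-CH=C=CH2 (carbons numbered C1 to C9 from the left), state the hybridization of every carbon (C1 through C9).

C1 sp3, C2 sp3, C3 sp3, C4 sp3, C5 sp3, C6 sp3, C7 sp2, C8 sp, C9 sp2

C1: 4 σ bonds — 4 electron domains, sp3.
C2: 4 σ bonds — 4 electron domains, sp3.
C3 (4 σ bonds) has steric number 4: sp3.
C4 is sp3: 4 σ bonds, 4 electron-density regions.
C5: 4 σ bonds; 4 regions of electron density → sp3.
C6: 4 σ bonds — 4 electron domains, sp3.
C7 — 3 σ bonds, plus one π bond. Steric number 3, so sp2.
C8 has 2 σ bonds, plus two π bonds: steric number 2 → sp.
C9 carries 3 σ bonds, plus one π bond, giving a steric number of 3, so it is sp2.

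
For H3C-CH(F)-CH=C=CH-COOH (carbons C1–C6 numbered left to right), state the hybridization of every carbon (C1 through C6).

C1 sp3, C2 sp3, C3 sp2, C4 sp, C5 sp2, C6 sp2

C1 carries 4 σ bonds, giving a steric number of 4, so it is sp3.
C2 is sp3: 4 σ bonds, 4 electron-density regions.
C3 carries 3 σ bonds, plus one π bond, giving a steric number of 3, so it is sp2.
C4 (2 σ bonds, plus two π bonds) has steric number 2: sp.
C5 (3 σ bonds, plus one π bond) has steric number 3: sp2.
C6 has 3 σ bonds, plus one π bond: steric number 3 → sp2.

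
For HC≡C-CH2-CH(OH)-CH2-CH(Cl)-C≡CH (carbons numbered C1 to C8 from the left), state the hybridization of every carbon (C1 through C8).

C1 sp, C2 sp, C3 sp3, C4 sp3, C5 sp3, C6 sp3, C7 sp, C8 sp

C1: 2 σ bonds, plus two π bonds — 2 electron domains, sp.
C2: 2 σ bonds, plus two π bonds — 2 electron domains, sp.
C3 (4 σ bonds) has steric number 4: sp3.
C4: 4 σ bonds; 4 regions of electron density → sp3.
C5 (4 σ bonds) has steric number 4: sp3.
C6 is sp3: 4 σ bonds, 4 electron-density regions.
C7 (2 σ bonds, plus two π bonds) has steric number 2: sp.
C8 (2 σ bonds, plus two π bonds) has steric number 2: sp.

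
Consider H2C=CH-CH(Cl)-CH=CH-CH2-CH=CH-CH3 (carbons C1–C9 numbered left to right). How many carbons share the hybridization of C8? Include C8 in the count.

6

C8 is sp2 (one π bond).
C1: sp2 ✓
C2: sp2 ✓
C3: sp3
C4: sp2 ✓
C5: sp2 ✓
C6: sp3
C7: sp2 ✓
C8: sp2 ✓
C9: sp3
6 carbons are sp2.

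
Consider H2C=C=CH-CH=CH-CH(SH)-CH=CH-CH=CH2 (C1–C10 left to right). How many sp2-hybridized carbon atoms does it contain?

8

C1: sp2 ✓
C2: sp
C3: sp2 ✓
C4: sp2 ✓
C5: sp2 ✓
C6: sp3
C7: sp2 ✓
C8: sp2 ✓
C9: sp2 ✓
C10: sp2 ✓
C1, C3, C4, C5, C7, C8, C9, C10 → 8 sp2 carbons.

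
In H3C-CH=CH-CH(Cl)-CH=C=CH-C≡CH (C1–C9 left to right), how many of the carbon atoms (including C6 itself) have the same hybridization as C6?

3

C6 is sp (two π bonds).
C1: sp3
C2: sp2
C3: sp2
C4: sp3
C5: sp2
C6: sp ✓
C7: sp2
C8: sp ✓
C9: sp ✓
3 carbons are sp.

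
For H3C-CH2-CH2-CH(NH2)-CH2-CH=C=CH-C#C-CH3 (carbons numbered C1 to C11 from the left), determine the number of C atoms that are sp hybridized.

C1: sp3
C2: sp3
C3: sp3
C4: sp3
C5: sp3
C6: sp2
C7: sp ✓
C8: sp2
C9: sp ✓
C10: sp ✓
C11: sp3
C7, C9, C10 → 3 sp carbons.

3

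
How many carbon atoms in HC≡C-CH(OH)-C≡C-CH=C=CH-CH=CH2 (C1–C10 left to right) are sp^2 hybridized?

4

C1: sp
C2: sp
C3: sp3
C4: sp
C5: sp
C6: sp2 ✓
C7: sp
C8: sp2 ✓
C9: sp2 ✓
C10: sp2 ✓
C6, C8, C9, C10 → 4 sp2 carbons.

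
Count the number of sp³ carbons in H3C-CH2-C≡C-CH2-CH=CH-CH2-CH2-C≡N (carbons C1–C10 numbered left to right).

C1: sp3 ✓
C2: sp3 ✓
C3: sp
C4: sp
C5: sp3 ✓
C6: sp2
C7: sp2
C8: sp3 ✓
C9: sp3 ✓
C10: sp
C1, C2, C5, C8, C9 → 5 sp3 carbons.

5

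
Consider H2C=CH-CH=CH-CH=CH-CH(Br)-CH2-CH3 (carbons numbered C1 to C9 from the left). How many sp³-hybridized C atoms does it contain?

C1: sp2
C2: sp2
C3: sp2
C4: sp2
C5: sp2
C6: sp2
C7: sp3 ✓
C8: sp3 ✓
C9: sp3 ✓
C7, C8, C9 → 3 sp3 carbons.

3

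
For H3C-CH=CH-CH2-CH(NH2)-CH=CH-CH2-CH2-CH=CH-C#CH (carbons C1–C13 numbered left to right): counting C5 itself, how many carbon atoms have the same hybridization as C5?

C5 is sp3 (only σ bonds).
C1: sp3 ✓
C2: sp2
C3: sp2
C4: sp3 ✓
C5: sp3 ✓
C6: sp2
C7: sp2
C8: sp3 ✓
C9: sp3 ✓
C10: sp2
C11: sp2
C12: sp
C13: sp
5 carbons are sp3.

5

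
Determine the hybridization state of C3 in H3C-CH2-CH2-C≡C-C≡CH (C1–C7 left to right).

sp3

C3: 4 σ bonds — 4 electron domains, sp3.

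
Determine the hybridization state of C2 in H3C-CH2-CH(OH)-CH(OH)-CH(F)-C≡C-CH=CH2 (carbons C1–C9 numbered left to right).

C2 — 4 σ bonds. Steric number 4, so sp3.

sp^3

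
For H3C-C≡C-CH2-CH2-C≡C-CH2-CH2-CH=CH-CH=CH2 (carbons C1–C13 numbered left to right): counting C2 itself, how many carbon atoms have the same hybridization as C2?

4

C2 is sp (two π bonds).
C1: sp3
C2: sp ✓
C3: sp ✓
C4: sp3
C5: sp3
C6: sp ✓
C7: sp ✓
C8: sp3
C9: sp3
C10: sp2
C11: sp2
C12: sp2
C13: sp2
4 carbons are sp.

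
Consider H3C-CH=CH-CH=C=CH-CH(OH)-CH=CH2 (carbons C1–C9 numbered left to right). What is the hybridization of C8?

sp²

C8 — 3 σ bonds, plus one π bond. Steric number 3, so sp2.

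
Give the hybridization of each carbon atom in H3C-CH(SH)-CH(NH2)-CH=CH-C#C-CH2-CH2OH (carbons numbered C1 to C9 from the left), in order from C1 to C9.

C1 has 4 σ bonds: steric number 4 → sp3.
C2: 4 σ bonds — 4 electron domains, sp3.
C3 (4 σ bonds) has steric number 4: sp3.
C4 — 3 σ bonds, plus one π bond. Steric number 3, so sp2.
C5 has 3 σ bonds, plus one π bond: steric number 3 → sp2.
C6 has 2 σ bonds, plus two π bonds: steric number 2 → sp.
C7 — 2 σ bonds, plus two π bonds. Steric number 2, so sp.
C8: 4 σ bonds — 4 electron domains, sp3.
C9 carries 4 σ bonds, giving a steric number of 4, so it is sp3.

C1 sp3, C2 sp3, C3 sp3, C4 sp2, C5 sp2, C6 sp, C7 sp, C8 sp3, C9 sp3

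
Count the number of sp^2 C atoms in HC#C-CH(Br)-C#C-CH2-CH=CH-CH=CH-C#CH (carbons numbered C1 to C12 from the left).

C1: sp
C2: sp
C3: sp3
C4: sp
C5: sp
C6: sp3
C7: sp2 ✓
C8: sp2 ✓
C9: sp2 ✓
C10: sp2 ✓
C11: sp
C12: sp
C7, C8, C9, C10 → 4 sp2 carbons.

4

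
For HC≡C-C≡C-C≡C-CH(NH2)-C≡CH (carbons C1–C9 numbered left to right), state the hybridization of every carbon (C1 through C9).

C1 is sp: 2 σ bonds, plus two π bonds, 2 electron-density regions.
C2 — 2 σ bonds, plus two π bonds. Steric number 2, so sp.
C3 carries 2 σ bonds, plus two π bonds, giving a steric number of 2, so it is sp.
C4 has 2 σ bonds, plus two π bonds: steric number 2 → sp.
C5: 2 σ bonds, plus two π bonds; 2 regions of electron density → sp.
C6 has 2 σ bonds, plus two π bonds: steric number 2 → sp.
C7 (4 σ bonds) has steric number 4: sp3.
C8 — 2 σ bonds, plus two π bonds. Steric number 2, so sp.
C9 (2 σ bonds, plus two π bonds) has steric number 2: sp.

C1 sp, C2 sp, C3 sp, C4 sp, C5 sp, C6 sp, C7 sp3, C8 sp, C9 sp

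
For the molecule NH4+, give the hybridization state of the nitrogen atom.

sp3

Four σ bonds, no lone pair → sp3, tetrahedral.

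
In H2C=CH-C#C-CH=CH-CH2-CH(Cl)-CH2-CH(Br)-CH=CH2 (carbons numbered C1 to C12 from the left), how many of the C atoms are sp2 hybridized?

6

C1: sp2 ✓
C2: sp2 ✓
C3: sp
C4: sp
C5: sp2 ✓
C6: sp2 ✓
C7: sp3
C8: sp3
C9: sp3
C10: sp3
C11: sp2 ✓
C12: sp2 ✓
C1, C2, C5, C6, C11, C12 → 6 sp2 carbons.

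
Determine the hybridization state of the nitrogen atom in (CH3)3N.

The nitrogen atom has 3 σ bonds and 1 lone pair: steric number 4 → sp3.

sp^3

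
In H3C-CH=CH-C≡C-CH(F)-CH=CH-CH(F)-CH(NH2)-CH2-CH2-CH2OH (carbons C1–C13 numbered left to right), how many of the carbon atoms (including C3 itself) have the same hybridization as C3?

C3 is sp2 (one π bond).
C1: sp3
C2: sp2 ✓
C3: sp2 ✓
C4: sp
C5: sp
C6: sp3
C7: sp2 ✓
C8: sp2 ✓
C9: sp3
C10: sp3
C11: sp3
C12: sp3
C13: sp3
4 carbons are sp2.

4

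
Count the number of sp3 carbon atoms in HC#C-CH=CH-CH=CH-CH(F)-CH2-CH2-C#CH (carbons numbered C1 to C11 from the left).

3

C1: sp
C2: sp
C3: sp2
C4: sp2
C5: sp2
C6: sp2
C7: sp3 ✓
C8: sp3 ✓
C9: sp3 ✓
C10: sp
C11: sp
C7, C8, C9 → 3 sp3 carbons.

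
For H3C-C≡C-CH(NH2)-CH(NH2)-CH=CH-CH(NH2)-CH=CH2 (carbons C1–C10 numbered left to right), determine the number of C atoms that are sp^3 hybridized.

4

C1: sp3 ✓
C2: sp
C3: sp
C4: sp3 ✓
C5: sp3 ✓
C6: sp2
C7: sp2
C8: sp3 ✓
C9: sp2
C10: sp2
C1, C4, C5, C8 → 4 sp3 carbons.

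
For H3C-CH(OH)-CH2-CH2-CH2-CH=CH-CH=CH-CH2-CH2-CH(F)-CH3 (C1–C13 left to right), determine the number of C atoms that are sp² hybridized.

4

C1: sp3
C2: sp3
C3: sp3
C4: sp3
C5: sp3
C6: sp2 ✓
C7: sp2 ✓
C8: sp2 ✓
C9: sp2 ✓
C10: sp3
C11: sp3
C12: sp3
C13: sp3
C6, C7, C8, C9 → 4 sp2 carbons.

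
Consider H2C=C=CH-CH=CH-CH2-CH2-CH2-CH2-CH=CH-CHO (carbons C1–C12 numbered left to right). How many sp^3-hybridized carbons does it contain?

4

C1: sp2
C2: sp
C3: sp2
C4: sp2
C5: sp2
C6: sp3 ✓
C7: sp3 ✓
C8: sp3 ✓
C9: sp3 ✓
C10: sp2
C11: sp2
C12: sp2
C6, C7, C8, C9 → 4 sp3 carbons.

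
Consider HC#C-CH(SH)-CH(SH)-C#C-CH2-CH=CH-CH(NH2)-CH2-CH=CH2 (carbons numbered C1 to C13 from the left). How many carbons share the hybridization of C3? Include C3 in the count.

C3 is sp3 (only σ bonds).
C1: sp
C2: sp
C3: sp3 ✓
C4: sp3 ✓
C5: sp
C6: sp
C7: sp3 ✓
C8: sp2
C9: sp2
C10: sp3 ✓
C11: sp3 ✓
C12: sp2
C13: sp2
5 carbons are sp3.

5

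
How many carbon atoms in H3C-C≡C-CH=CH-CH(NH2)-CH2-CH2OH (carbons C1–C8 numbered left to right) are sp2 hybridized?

2

C1: sp3
C2: sp
C3: sp
C4: sp2 ✓
C5: sp2 ✓
C6: sp3
C7: sp3
C8: sp3
C4, C5 → 2 sp2 carbons.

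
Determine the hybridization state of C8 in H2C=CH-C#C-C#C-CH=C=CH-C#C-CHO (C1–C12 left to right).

C8: 2 σ bonds, plus two π bonds; 2 regions of electron density → sp.

sp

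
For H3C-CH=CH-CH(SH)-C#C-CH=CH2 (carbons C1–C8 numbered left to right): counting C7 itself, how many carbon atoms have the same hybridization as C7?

C7 is sp2 (one π bond).
C1: sp3
C2: sp2 ✓
C3: sp2 ✓
C4: sp3
C5: sp
C6: sp
C7: sp2 ✓
C8: sp2 ✓
4 carbons are sp2.

4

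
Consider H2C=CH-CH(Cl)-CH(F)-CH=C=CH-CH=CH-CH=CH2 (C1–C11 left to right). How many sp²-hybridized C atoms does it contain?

C1: sp2 ✓
C2: sp2 ✓
C3: sp3
C4: sp3
C5: sp2 ✓
C6: sp
C7: sp2 ✓
C8: sp2 ✓
C9: sp2 ✓
C10: sp2 ✓
C11: sp2 ✓
C1, C2, C5, C7, C8, C9, C10, C11 → 8 sp2 carbons.

8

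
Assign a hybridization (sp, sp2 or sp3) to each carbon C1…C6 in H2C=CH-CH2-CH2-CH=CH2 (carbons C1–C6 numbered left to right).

C1 sp2, C2 sp2, C3 sp3, C4 sp3, C5 sp2, C6 sp2

C1: 3 σ bonds, plus one π bond — 3 electron domains, sp2.
C2 (3 σ bonds, plus one π bond) has steric number 3: sp2.
C3 — 4 σ bonds. Steric number 4, so sp3.
C4: 4 σ bonds; 4 regions of electron density → sp3.
C5 has 3 σ bonds, plus one π bond: steric number 3 → sp2.
C6 (3 σ bonds, plus one π bond) has steric number 3: sp2.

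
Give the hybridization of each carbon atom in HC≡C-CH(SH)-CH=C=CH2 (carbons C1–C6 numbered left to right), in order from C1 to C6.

C1: 2 σ bonds, plus two π bonds — 2 electron domains, sp.
C2 — 2 σ bonds, plus two π bonds. Steric number 2, so sp.
C3 is sp3: 4 σ bonds, 4 electron-density regions.
C4: 3 σ bonds, plus one π bond — 3 electron domains, sp2.
C5 (2 σ bonds, plus two π bonds) has steric number 2: sp.
C6 carries 3 σ bonds, plus one π bond, giving a steric number of 3, so it is sp2.

C1 sp, C2 sp, C3 sp3, C4 sp2, C5 sp, C6 sp2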